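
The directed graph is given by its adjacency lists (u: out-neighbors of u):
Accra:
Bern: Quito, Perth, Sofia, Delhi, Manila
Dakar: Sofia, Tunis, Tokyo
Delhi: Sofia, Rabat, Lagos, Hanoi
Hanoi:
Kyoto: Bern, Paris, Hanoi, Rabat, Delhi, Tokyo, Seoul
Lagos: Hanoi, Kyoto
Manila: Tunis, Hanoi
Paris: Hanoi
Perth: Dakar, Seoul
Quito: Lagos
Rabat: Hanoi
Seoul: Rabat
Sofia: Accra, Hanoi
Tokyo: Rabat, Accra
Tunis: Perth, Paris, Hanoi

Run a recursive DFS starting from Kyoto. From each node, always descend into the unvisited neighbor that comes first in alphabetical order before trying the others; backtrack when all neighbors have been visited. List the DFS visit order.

Kyoto Bern Delhi Hanoi Lagos Rabat Sofia Accra Manila Tunis Paris Perth Dakar Tokyo Seoul Quito

Visit Kyoto
Kyoto → Bern
Bern → Delhi
Delhi → Hanoi
Delhi → Lagos
Delhi → Rabat
Delhi → Sofia
Sofia → Accra
Bern → Manila
Manila → Tunis
Tunis → Paris
Tunis → Perth
Perth → Dakar
Dakar → Tokyo
Perth → Seoul
Bern → Quito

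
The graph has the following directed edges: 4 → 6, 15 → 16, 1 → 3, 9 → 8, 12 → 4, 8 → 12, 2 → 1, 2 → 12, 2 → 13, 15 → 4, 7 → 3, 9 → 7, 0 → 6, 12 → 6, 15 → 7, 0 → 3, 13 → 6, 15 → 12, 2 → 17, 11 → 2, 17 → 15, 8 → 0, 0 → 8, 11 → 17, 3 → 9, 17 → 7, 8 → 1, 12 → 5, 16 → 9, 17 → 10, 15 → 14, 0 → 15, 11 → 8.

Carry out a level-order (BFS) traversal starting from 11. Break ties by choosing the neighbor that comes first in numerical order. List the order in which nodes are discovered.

11 -> 2 -> 8 -> 17 -> 1 -> 12 -> 13 -> 0 -> 7 -> 10 -> 15 -> 3 -> 4 -> 5 -> 6 -> 14 -> 16 -> 9

Visit 11; enqueue 2, 8, 17 → queue [2, 8, 17]
Visit 2; enqueue 1, 12, 13 → queue [8, 17, 1, 12, 13]
Visit 8; enqueue 0 → queue [17, 1, 12, 13, 0]
Visit 17; enqueue 7, 10, 15 → queue [1, 12, 13, 0, 7, 10, 15]
Visit 1; enqueue 3 → queue [12, 13, 0, 7, 10, 15, 3]
Visit 12; enqueue 4, 5, 6 → queue [13, 0, 7, 10, 15, 3, 4, 5, 6]
Visit 13 → queue [0, 7, 10, 15, 3, 4, 5, 6]
Visit 0 → queue [7, 10, 15, 3, 4, 5, 6]
Visit 7 → queue [10, 15, 3, 4, 5, 6]
Visit 10 → queue [15, 3, 4, 5, 6]
Visit 15; enqueue 14, 16 → queue [3, 4, 5, 6, 14, 16]
Visit 3; enqueue 9 → queue [4, 5, 6, 14, 16, 9]
Visit 4 → queue [5, 6, 14, 16, 9]
Visit 5 → queue [6, 14, 16, 9]
Visit 6 → queue [14, 16, 9]
Visit 14 → queue [16, 9]
Visit 16 → queue [9]
Visit 9 → queue []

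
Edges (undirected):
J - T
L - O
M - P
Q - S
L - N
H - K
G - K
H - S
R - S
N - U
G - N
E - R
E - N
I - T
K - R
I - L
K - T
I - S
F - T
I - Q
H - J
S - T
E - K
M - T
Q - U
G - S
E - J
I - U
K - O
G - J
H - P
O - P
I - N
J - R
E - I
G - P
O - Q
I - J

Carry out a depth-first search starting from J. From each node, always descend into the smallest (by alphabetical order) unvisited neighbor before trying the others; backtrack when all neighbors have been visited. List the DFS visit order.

Visit J
J → E
E → I
I → L
L → N
N → G
G → K
K → H
H → P
P → M
M → T
T → F
T → S
S → Q
Q → O
Q → U
S → R

J → E → I → L → N → G → K → H → P → M → T → F → S → Q → O → U → R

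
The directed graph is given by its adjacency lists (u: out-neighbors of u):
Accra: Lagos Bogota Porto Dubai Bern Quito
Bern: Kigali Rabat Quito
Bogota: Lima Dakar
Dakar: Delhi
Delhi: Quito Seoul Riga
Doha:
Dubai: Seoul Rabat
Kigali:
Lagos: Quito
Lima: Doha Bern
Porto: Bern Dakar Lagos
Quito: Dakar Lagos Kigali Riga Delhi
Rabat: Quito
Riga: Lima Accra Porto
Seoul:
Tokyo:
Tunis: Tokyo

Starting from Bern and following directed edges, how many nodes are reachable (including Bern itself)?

BFS from Bern visits: Bern, Kigali, Quito, Rabat, Dakar, Delhi, Lagos, Riga, Seoul, Accra, Lima, Porto, Bogota, Dubai, Doha
Reachable nodes: 15 of 17 total.

15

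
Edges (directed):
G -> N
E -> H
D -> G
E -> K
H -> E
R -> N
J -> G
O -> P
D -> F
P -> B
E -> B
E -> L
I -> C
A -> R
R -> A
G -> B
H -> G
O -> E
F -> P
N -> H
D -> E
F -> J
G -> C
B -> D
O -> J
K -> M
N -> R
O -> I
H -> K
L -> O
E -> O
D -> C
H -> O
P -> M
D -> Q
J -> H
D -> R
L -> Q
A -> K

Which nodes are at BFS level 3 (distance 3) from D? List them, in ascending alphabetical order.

Level 0: D
Level 1: C, E, F, G, Q, R
Level 2: A, B, H, J, K, L, N, O, P
Level 3: I, M

I, M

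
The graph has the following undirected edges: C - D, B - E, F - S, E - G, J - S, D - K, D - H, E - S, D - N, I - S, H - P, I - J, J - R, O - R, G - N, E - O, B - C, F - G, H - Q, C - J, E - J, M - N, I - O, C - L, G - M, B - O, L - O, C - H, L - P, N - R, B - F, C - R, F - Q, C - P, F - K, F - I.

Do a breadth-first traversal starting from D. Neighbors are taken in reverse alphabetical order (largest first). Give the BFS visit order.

D, N, K, H, C, R, M, G, F, Q, P, L, J, B, O, E, S, I

Visit D; enqueue N, K, H, C → queue [N, K, H, C]
Visit N; enqueue R, M, G → queue [K, H, C, R, M, G]
Visit K; enqueue F → queue [H, C, R, M, G, F]
Visit H; enqueue Q, P → queue [C, R, M, G, F, Q, P]
Visit C; enqueue L, J, B → queue [R, M, G, F, Q, P, L, J, B]
Visit R; enqueue O → queue [M, G, F, Q, P, L, J, B, O]
Visit M → queue [G, F, Q, P, L, J, B, O]
Visit G; enqueue E → queue [F, Q, P, L, J, B, O, E]
Visit F; enqueue S, I → queue [Q, P, L, J, B, O, E, S, I]
Visit Q → queue [P, L, J, B, O, E, S, I]
Visit P → queue [L, J, B, O, E, S, I]
Visit L → queue [J, B, O, E, S, I]
Visit J → queue [B, O, E, S, I]
Visit B → queue [O, E, S, I]
Visit O → queue [E, S, I]
Visit E → queue [S, I]
Visit S → queue [I]
Visit I → queue []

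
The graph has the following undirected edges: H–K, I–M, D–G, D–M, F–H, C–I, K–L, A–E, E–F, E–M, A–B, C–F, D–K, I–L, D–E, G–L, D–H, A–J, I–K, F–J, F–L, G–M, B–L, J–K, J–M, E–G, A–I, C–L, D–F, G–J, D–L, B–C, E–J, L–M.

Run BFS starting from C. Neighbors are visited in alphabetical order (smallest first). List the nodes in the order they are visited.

C → B → F → I → L → A → D → E → H → J → K → M → G

Visit C; enqueue B, F, I, L → queue [B, F, I, L]
Visit B; enqueue A → queue [F, I, L, A]
Visit F; enqueue D, E, H, J → queue [I, L, A, D, E, H, J]
Visit I; enqueue K, M → queue [L, A, D, E, H, J, K, M]
Visit L; enqueue G → queue [A, D, E, H, J, K, M, G]
Visit A → queue [D, E, H, J, K, M, G]
Visit D → queue [E, H, J, K, M, G]
Visit E → queue [H, J, K, M, G]
Visit H → queue [J, K, M, G]
Visit J → queue [K, M, G]
Visit K → queue [M, G]
Visit M → queue [G]
Visit G → queue []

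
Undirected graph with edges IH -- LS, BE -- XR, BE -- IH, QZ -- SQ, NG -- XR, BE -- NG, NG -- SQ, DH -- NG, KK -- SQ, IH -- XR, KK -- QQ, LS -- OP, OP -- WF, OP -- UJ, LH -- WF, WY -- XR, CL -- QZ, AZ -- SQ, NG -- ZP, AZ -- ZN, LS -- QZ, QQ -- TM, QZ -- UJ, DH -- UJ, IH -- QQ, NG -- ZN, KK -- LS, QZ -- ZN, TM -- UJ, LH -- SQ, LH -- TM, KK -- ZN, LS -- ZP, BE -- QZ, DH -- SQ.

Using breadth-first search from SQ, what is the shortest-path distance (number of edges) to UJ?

Level 0: SQ
Level 1: AZ, DH, KK, LH, NG, QZ
Level 2: BE, CL, LS, QQ, TM, UJ, WF, XR, ZN, ZP
Level 3: IH, OP, WY
UJ first appears at level 2.

2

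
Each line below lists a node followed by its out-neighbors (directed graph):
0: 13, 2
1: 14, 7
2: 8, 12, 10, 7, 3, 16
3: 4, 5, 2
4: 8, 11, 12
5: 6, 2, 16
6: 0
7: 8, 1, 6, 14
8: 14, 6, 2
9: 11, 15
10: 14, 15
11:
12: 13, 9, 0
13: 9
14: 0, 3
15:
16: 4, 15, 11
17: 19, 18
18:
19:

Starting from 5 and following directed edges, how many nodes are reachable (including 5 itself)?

BFS from 5 visits: 5, 6, 2, 16, 0, 8, 12, 10, 7, 3, 4, 15, 11, 13, 14, 9, 1
Reachable nodes: 17 of 20 total.

17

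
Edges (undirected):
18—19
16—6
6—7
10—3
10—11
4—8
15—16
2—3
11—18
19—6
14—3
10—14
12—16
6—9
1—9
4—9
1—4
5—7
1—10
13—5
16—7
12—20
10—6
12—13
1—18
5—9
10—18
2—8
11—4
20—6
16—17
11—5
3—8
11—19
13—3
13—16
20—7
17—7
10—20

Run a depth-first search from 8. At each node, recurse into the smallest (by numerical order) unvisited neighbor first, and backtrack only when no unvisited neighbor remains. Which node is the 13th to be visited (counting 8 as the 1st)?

13

Visit 8
8 → 2
2 → 3
3 → 10
10 → 1
1 → 4
4 → 9
9 → 5
5 → 7
7 → 6
6 → 16
16 → 12
12 → 13
12 → 20
16 → 15
16 → 17
6 → 19
19 → 11
11 → 18
10 → 14

Visit order: 8, 2, 3, 10, 1, 4, 9, 5, 7, 6, 16, 12, 13, 20, 15, 17, 19, 11, 18, 14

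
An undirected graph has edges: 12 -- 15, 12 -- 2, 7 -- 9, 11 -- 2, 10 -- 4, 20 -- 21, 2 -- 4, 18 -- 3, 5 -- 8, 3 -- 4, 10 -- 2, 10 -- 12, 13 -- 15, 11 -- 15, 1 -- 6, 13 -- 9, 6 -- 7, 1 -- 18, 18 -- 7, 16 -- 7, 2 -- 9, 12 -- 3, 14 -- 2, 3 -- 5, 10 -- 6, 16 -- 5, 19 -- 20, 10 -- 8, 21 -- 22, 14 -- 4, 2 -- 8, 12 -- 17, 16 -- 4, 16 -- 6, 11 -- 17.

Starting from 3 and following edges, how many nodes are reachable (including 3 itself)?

18

BFS from 3 visits: 3, 18, 12, 5, 4, 7, 1, 17, 15, 10, 2, 16, 8, 14, 9, 6, 11, 13
Reachable nodes: 18 of 22 total.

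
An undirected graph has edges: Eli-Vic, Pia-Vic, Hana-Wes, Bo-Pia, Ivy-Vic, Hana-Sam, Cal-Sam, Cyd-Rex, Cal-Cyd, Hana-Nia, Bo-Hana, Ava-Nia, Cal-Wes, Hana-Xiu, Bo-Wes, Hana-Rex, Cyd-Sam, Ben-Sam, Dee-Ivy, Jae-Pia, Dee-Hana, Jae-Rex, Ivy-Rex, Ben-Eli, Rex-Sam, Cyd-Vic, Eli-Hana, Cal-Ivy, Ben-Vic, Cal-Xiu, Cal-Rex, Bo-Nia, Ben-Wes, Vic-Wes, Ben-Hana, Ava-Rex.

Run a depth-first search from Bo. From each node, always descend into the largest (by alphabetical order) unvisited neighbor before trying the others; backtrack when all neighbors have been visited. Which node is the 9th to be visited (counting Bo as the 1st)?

Visit Bo
Bo → Wes
Wes → Vic
Vic → Pia
Pia → Jae
Jae → Rex
Rex → Sam
Sam → Hana
Hana → Xiu
Xiu → Cal
Cal → Ivy
Ivy → Dee
Cal → Cyd
Hana → Nia
Nia → Ava
Hana → Eli
Eli → Ben

Visit order: Bo, Wes, Vic, Pia, Jae, Rex, Sam, Hana, Xiu, Cal, Ivy, Dee, Cyd, Nia, Ava, Eli, Ben

Xiu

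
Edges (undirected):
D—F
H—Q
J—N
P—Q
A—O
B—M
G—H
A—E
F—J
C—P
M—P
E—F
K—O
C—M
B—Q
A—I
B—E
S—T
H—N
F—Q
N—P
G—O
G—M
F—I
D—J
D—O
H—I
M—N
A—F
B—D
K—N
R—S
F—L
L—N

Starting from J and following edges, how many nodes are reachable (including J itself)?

17

BFS from J visits: J, N, F, D, P, M, L, K, H, Q, I, E, A, O, B, C, G
Reachable nodes: 17 of 20 total.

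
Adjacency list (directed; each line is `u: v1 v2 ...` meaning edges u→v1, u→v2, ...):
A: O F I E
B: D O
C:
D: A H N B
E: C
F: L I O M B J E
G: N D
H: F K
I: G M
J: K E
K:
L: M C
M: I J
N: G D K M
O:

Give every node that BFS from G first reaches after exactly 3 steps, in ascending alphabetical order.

Level 0: G
Level 1: D, N
Level 2: A, B, H, K, M
Level 3: E, F, I, J, O
Level 4: C, L

E, F, I, J, O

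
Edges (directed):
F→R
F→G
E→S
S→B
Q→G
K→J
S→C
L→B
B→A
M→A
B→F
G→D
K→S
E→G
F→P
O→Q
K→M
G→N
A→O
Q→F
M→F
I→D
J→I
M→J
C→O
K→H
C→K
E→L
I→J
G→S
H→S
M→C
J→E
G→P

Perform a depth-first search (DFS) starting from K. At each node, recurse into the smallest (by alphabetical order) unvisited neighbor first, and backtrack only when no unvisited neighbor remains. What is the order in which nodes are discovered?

K → H → S → B → A → O → Q → F → G → D → N → P → R → C → J → E → L → I → M

Visit K
K → H
H → S
S → B
B → A
A → O
O → Q
Q → F
F → G
G → D
G → N
G → P
F → R
S → C
K → J
J → E
E → L
J → I
K → M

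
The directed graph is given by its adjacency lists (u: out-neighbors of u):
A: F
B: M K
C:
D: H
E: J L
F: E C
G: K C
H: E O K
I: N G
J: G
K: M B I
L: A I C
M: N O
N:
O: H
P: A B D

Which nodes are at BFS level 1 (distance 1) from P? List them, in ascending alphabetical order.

A, B, D

Level 0: P
Level 1: A, B, D
Level 2: F, H, K, M
Level 3: C, E, I, N, O
Level 4: G, J, L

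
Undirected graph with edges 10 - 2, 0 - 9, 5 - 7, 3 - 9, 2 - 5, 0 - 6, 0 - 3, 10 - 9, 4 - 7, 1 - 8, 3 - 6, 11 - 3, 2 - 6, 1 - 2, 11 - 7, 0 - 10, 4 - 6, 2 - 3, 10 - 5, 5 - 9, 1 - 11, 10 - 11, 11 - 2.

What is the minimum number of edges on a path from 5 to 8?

Level 0: 5
Level 1: 2, 7, 9, 10
Level 2: 0, 1, 3, 4, 6, 11
Level 3: 8
8 first appears at level 3.

3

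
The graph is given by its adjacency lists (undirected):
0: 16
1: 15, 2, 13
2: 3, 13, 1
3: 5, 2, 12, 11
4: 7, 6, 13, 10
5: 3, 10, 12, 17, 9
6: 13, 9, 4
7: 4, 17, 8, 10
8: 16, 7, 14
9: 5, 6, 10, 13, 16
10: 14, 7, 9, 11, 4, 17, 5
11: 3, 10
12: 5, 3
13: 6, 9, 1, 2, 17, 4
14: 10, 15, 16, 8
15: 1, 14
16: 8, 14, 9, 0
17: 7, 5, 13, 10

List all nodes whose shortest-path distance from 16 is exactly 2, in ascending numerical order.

Level 0: 16
Level 1: 0, 8, 9, 14
Level 2: 5, 6, 7, 10, 13, 15
Level 3: 1, 2, 3, 4, 11, 12, 17

5, 6, 7, 10, 13, 15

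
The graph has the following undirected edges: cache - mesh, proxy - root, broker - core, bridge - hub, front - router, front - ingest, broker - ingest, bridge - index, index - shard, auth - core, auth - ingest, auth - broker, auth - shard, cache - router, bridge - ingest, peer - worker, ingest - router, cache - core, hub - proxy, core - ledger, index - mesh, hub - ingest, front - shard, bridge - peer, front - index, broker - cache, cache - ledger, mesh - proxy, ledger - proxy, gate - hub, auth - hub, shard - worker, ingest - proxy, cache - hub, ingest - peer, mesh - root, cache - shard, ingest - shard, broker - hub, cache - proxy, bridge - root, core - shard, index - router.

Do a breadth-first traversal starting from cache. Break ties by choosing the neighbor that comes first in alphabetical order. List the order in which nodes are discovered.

cache broker core hub ledger mesh proxy router shard auth ingest bridge gate index root front worker peer

Visit cache; enqueue broker, core, hub, ledger, mesh, proxy, router, shard → queue [broker, core, hub, ledger, mesh, proxy, router, shard]
Visit broker; enqueue auth, ingest → queue [core, hub, ledger, mesh, proxy, router, shard, auth, ingest]
Visit core → queue [hub, ledger, mesh, proxy, router, shard, auth, ingest]
Visit hub; enqueue bridge, gate → queue [ledger, mesh, proxy, router, shard, auth, ingest, bridge, gate]
Visit ledger → queue [mesh, proxy, router, shard, auth, ingest, bridge, gate]
Visit mesh; enqueue index, root → queue [proxy, router, shard, auth, ingest, bridge, gate, index, root]
Visit proxy → queue [router, shard, auth, ingest, bridge, gate, index, root]
Visit router; enqueue front → queue [shard, auth, ingest, bridge, gate, index, root, front]
Visit shard; enqueue worker → queue [auth, ingest, bridge, gate, index, root, front, worker]
Visit auth → queue [ingest, bridge, gate, index, root, front, worker]
Visit ingest; enqueue peer → queue [bridge, gate, index, root, front, worker, peer]
Visit bridge → queue [gate, index, root, front, worker, peer]
Visit gate → queue [index, root, front, worker, peer]
Visit index → queue [root, front, worker, peer]
Visit root → queue [front, worker, peer]
Visit front → queue [worker, peer]
Visit worker → queue [peer]
Visit peer → queue []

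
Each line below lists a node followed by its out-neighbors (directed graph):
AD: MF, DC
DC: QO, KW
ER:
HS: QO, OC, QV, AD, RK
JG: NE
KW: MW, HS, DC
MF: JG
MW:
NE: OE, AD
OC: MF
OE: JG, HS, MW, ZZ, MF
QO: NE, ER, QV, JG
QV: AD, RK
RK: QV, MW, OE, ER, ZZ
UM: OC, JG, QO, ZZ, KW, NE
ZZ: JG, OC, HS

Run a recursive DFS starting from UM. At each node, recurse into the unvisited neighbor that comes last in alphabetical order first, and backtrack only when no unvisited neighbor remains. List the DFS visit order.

Visit UM
UM → ZZ
ZZ → OC
OC → MF
MF → JG
JG → NE
NE → OE
OE → MW
OE → HS
HS → RK
RK → QV
QV → AD
AD → DC
DC → QO
QO → ER
DC → KW

UM → ZZ → OC → MF → JG → NE → OE → MW → HS → RK → QV → AD → DC → QO → ER → KW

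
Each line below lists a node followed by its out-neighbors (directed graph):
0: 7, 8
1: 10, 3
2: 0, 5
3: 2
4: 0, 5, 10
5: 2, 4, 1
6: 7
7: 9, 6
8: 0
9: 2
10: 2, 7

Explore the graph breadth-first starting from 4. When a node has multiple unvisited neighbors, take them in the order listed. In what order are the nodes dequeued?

4 0 5 10 7 8 2 1 9 6 3

Visit 4; enqueue 0, 5, 10 → queue [0, 5, 10]
Visit 0; enqueue 7, 8 → queue [5, 10, 7, 8]
Visit 5; enqueue 2, 1 → queue [10, 7, 8, 2, 1]
Visit 10 → queue [7, 8, 2, 1]
Visit 7; enqueue 9, 6 → queue [8, 2, 1, 9, 6]
Visit 8 → queue [2, 1, 9, 6]
Visit 2 → queue [1, 9, 6]
Visit 1; enqueue 3 → queue [9, 6, 3]
Visit 9 → queue [6, 3]
Visit 6 → queue [3]
Visit 3 → queue []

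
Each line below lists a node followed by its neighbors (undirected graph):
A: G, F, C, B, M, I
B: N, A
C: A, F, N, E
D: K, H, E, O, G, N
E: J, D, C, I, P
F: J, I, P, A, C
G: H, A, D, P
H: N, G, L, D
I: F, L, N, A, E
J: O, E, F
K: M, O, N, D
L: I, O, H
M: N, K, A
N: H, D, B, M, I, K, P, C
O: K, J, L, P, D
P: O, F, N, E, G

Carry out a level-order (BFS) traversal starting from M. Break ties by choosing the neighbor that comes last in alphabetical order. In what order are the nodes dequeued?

Visit M; enqueue N, K, A → queue [N, K, A]
Visit N; enqueue P, I, H, D, C, B → queue [K, A, P, I, H, D, C, B]
Visit K; enqueue O → queue [A, P, I, H, D, C, B, O]
Visit A; enqueue G, F → queue [P, I, H, D, C, B, O, G, F]
Visit P; enqueue E → queue [I, H, D, C, B, O, G, F, E]
Visit I; enqueue L → queue [H, D, C, B, O, G, F, E, L]
Visit H → queue [D, C, B, O, G, F, E, L]
Visit D → queue [C, B, O, G, F, E, L]
Visit C → queue [B, O, G, F, E, L]
Visit B → queue [O, G, F, E, L]
Visit O; enqueue J → queue [G, F, E, L, J]
Visit G → queue [F, E, L, J]
Visit F → queue [E, L, J]
Visit E → queue [L, J]
Visit L → queue [J]
Visit J → queue []

M, N, K, A, P, I, H, D, C, B, O, G, F, E, L, J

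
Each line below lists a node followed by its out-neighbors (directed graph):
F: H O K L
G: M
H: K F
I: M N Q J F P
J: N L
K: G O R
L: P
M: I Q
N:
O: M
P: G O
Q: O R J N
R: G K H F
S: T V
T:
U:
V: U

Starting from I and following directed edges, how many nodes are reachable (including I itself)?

BFS from I visits: I, M, N, Q, J, F, P, O, R, L, H, K, G
Reachable nodes: 13 of 17 total.

13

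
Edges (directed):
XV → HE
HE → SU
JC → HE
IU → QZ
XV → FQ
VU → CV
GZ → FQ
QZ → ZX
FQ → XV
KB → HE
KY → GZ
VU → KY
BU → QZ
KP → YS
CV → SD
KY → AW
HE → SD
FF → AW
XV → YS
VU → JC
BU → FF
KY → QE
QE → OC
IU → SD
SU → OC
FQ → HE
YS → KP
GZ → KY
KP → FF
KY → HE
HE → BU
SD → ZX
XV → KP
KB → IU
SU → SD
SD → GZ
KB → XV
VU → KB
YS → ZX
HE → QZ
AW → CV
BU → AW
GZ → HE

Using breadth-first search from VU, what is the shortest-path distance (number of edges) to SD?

Level 0: VU
Level 1: CV, JC, KB, KY
Level 2: AW, GZ, HE, IU, QE, SD, XV
Level 3: BU, FQ, KP, OC, QZ, SU, YS, ZX
Level 4: FF
SD first appears at level 2.

2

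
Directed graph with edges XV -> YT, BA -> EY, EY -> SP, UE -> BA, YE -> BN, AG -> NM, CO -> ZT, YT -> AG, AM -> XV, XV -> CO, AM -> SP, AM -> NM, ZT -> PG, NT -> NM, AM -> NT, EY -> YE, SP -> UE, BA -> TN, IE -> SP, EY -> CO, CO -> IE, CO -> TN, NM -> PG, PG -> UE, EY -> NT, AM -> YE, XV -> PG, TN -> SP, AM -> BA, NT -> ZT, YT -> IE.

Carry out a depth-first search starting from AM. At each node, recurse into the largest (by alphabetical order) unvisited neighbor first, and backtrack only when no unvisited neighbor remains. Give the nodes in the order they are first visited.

AM, YE, BN, XV, YT, IE, SP, UE, BA, TN, EY, NT, ZT, PG, NM, CO, AG

Visit AM
AM → YE
YE → BN
AM → XV
XV → YT
YT → IE
IE → SP
SP → UE
UE → BA
BA → TN
BA → EY
EY → NT
NT → ZT
ZT → PG
NT → NM
EY → CO
YT → AG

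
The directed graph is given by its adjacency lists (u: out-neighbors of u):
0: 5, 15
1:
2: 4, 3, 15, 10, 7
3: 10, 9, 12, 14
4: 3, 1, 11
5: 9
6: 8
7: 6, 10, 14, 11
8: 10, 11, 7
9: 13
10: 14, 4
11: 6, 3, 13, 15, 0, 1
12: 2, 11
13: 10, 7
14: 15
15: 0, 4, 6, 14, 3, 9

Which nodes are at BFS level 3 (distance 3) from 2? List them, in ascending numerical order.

5, 8, 13

Level 0: 2
Level 1: 3, 4, 7, 10, 15
Level 2: 0, 1, 6, 9, 11, 12, 14
Level 3: 5, 8, 13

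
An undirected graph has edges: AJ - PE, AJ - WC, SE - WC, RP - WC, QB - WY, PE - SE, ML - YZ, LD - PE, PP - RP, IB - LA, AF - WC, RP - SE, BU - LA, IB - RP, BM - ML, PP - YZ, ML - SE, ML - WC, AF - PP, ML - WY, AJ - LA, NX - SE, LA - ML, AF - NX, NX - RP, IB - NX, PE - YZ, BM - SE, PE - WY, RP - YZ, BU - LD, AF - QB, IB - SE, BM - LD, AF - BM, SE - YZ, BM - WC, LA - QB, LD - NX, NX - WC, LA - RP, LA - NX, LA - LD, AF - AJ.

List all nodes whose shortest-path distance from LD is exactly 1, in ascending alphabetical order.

Level 0: LD
Level 1: BM, BU, LA, NX, PE
Level 2: AF, AJ, IB, ML, QB, RP, SE, WC, WY, YZ
Level 3: PP

BM, BU, LA, NX, PE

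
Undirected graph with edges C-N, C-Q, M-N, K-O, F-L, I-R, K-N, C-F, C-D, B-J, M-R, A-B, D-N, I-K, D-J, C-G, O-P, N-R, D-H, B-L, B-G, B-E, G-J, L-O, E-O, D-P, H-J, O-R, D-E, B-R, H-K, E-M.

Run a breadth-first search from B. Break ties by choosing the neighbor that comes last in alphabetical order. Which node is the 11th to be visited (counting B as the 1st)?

Visit B; enqueue R, L, J, G, E, A → queue [R, L, J, G, E, A]
Visit R; enqueue O, N, M, I → queue [L, J, G, E, A, O, N, M, I]
Visit L; enqueue F → queue [J, G, E, A, O, N, M, I, F]
Visit J; enqueue H, D → queue [G, E, A, O, N, M, I, F, H, D]
Visit G; enqueue C → queue [E, A, O, N, M, I, F, H, D, C]
Visit E → queue [A, O, N, M, I, F, H, D, C]
Visit A → queue [O, N, M, I, F, H, D, C]
Visit O; enqueue P, K → queue [N, M, I, F, H, D, C, P, K]
Visit N → queue [M, I, F, H, D, C, P, K]
Visit M → queue [I, F, H, D, C, P, K]
Visit I → queue [F, H, D, C, P, K]
Visit F → queue [H, D, C, P, K]
Visit H → queue [D, C, P, K]
Visit D → queue [C, P, K]
Visit C; enqueue Q → queue [P, K, Q]
Visit P → queue [K, Q]
Visit K → queue [Q]
Visit Q → queue []

Visit order: B, R, L, J, G, E, A, O, N, M, I, F, H, D, C, P, K, Q

I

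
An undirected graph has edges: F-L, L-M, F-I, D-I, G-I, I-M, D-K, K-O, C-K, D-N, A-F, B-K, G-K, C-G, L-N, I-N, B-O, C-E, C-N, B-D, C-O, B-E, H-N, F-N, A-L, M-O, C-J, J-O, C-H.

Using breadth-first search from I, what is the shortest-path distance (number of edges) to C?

Level 0: I
Level 1: D, F, G, M, N
Level 2: A, B, C, H, K, L, O
Level 3: E, J
C first appears at level 2.

2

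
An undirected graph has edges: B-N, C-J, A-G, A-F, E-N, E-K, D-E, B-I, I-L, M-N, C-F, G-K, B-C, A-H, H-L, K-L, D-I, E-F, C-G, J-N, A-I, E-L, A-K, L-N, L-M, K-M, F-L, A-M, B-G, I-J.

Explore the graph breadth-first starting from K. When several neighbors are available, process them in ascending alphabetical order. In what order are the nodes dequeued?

K A E G L M F H I D N B C J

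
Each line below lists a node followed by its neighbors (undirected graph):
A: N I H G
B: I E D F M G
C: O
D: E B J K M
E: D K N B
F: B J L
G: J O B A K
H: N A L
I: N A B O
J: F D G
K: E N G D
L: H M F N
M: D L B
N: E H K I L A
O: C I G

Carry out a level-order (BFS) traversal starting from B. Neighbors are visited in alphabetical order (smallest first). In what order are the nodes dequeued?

Visit B; enqueue D, E, F, G, I, M → queue [D, E, F, G, I, M]
Visit D; enqueue J, K → queue [E, F, G, I, M, J, K]
Visit E; enqueue N → queue [F, G, I, M, J, K, N]
Visit F; enqueue L → queue [G, I, M, J, K, N, L]
Visit G; enqueue A, O → queue [I, M, J, K, N, L, A, O]
Visit I → queue [M, J, K, N, L, A, O]
Visit M → queue [J, K, N, L, A, O]
Visit J → queue [K, N, L, A, O]
Visit K → queue [N, L, A, O]
Visit N; enqueue H → queue [L, A, O, H]
Visit L → queue [A, O, H]
Visit A → queue [O, H]
Visit O; enqueue C → queue [H, C]
Visit H → queue [C]
Visit C → queue []

B -> D -> E -> F -> G -> I -> M -> J -> K -> N -> L -> A -> O -> H -> C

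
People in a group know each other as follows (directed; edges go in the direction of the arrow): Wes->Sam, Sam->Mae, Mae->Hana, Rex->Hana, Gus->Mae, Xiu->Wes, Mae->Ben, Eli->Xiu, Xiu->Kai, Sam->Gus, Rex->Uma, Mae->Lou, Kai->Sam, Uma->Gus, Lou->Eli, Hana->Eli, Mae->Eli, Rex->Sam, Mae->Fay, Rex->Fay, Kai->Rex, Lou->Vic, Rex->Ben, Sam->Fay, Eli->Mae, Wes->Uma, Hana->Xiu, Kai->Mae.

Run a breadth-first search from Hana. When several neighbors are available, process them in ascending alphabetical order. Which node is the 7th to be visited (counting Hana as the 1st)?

Visit Hana; enqueue Eli, Xiu → queue [Eli, Xiu]
Visit Eli; enqueue Mae → queue [Xiu, Mae]
Visit Xiu; enqueue Kai, Wes → queue [Mae, Kai, Wes]
Visit Mae; enqueue Ben, Fay, Lou → queue [Kai, Wes, Ben, Fay, Lou]
Visit Kai; enqueue Rex, Sam → queue [Wes, Ben, Fay, Lou, Rex, Sam]
Visit Wes; enqueue Uma → queue [Ben, Fay, Lou, Rex, Sam, Uma]
Visit Ben → queue [Fay, Lou, Rex, Sam, Uma]
Visit Fay → queue [Lou, Rex, Sam, Uma]
Visit Lou; enqueue Vic → queue [Rex, Sam, Uma, Vic]
Visit Rex → queue [Sam, Uma, Vic]
Visit Sam; enqueue Gus → queue [Uma, Vic, Gus]
Visit Uma → queue [Vic, Gus]
Visit Vic → queue [Gus]
Visit Gus → queue []

Visit order: Hana, Eli, Xiu, Mae, Kai, Wes, Ben, Fay, Lou, Rex, Sam, Uma, Vic, Gus

Ben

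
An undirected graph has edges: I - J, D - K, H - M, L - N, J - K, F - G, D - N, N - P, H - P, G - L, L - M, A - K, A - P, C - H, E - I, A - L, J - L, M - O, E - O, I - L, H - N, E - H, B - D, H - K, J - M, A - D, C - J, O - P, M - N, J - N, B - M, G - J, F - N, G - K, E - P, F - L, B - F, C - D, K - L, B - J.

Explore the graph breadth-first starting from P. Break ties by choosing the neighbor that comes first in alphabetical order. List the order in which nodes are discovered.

P → A → E → H → N → O → D → K → L → I → C → M → F → J → B → G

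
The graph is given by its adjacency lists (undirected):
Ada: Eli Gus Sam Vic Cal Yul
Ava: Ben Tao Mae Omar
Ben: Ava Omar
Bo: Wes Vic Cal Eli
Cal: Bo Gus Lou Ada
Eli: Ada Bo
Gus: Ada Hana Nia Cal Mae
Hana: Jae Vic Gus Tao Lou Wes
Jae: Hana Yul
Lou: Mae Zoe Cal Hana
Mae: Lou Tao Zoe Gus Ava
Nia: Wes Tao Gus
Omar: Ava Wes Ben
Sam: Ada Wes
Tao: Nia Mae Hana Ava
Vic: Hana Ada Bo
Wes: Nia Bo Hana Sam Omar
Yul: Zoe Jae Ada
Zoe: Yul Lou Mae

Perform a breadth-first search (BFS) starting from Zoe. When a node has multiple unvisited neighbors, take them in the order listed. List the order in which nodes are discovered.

Visit Zoe; enqueue Yul, Lou, Mae → queue [Yul, Lou, Mae]
Visit Yul; enqueue Jae, Ada → queue [Lou, Mae, Jae, Ada]
Visit Lou; enqueue Cal, Hana → queue [Mae, Jae, Ada, Cal, Hana]
Visit Mae; enqueue Tao, Gus, Ava → queue [Jae, Ada, Cal, Hana, Tao, Gus, Ava]
Visit Jae → queue [Ada, Cal, Hana, Tao, Gus, Ava]
Visit Ada; enqueue Eli, Sam, Vic → queue [Cal, Hana, Tao, Gus, Ava, Eli, Sam, Vic]
Visit Cal; enqueue Bo → queue [Hana, Tao, Gus, Ava, Eli, Sam, Vic, Bo]
Visit Hana; enqueue Wes → queue [Tao, Gus, Ava, Eli, Sam, Vic, Bo, Wes]
Visit Tao; enqueue Nia → queue [Gus, Ava, Eli, Sam, Vic, Bo, Wes, Nia]
Visit Gus → queue [Ava, Eli, Sam, Vic, Bo, Wes, Nia]
Visit Ava; enqueue Ben, Omar → queue [Eli, Sam, Vic, Bo, Wes, Nia, Ben, Omar]
Visit Eli → queue [Sam, Vic, Bo, Wes, Nia, Ben, Omar]
Visit Sam → queue [Vic, Bo, Wes, Nia, Ben, Omar]
Visit Vic → queue [Bo, Wes, Nia, Ben, Omar]
Visit Bo → queue [Wes, Nia, Ben, Omar]
Visit Wes → queue [Nia, Ben, Omar]
Visit Nia → queue [Ben, Omar]
Visit Ben → queue [Omar]
Visit Omar → queue []

Zoe → Yul → Lou → Mae → Jae → Ada → Cal → Hana → Tao → Gus → Ava → Eli → Sam → Vic → Bo → Wes → Nia → Ben → Omar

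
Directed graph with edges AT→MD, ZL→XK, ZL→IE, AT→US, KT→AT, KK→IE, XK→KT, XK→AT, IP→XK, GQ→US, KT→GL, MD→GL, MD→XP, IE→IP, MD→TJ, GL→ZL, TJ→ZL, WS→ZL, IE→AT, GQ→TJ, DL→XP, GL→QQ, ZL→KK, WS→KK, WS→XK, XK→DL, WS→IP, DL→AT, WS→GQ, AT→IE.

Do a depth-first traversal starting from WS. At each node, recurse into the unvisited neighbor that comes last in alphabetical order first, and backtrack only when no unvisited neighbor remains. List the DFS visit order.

WS ZL XK KT GL QQ AT US MD XP TJ IE IP DL KK GQ

Visit WS
WS → ZL
ZL → XK
XK → KT
KT → GL
GL → QQ
KT → AT
AT → US
AT → MD
MD → XP
MD → TJ
AT → IE
IE → IP
XK → DL
ZL → KK
WS → GQ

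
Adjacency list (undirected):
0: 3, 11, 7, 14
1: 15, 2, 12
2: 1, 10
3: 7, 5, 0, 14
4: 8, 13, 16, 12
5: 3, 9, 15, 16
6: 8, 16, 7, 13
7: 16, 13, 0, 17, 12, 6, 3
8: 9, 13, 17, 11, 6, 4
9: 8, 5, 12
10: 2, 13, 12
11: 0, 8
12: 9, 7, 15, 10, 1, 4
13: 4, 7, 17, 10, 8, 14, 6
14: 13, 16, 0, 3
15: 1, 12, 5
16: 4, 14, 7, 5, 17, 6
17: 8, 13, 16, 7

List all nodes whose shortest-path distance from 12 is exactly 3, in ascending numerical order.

Level 0: 12
Level 1: 1, 4, 7, 9, 10, 15
Level 2: 0, 2, 3, 5, 6, 8, 13, 16, 17
Level 3: 11, 14

11, 14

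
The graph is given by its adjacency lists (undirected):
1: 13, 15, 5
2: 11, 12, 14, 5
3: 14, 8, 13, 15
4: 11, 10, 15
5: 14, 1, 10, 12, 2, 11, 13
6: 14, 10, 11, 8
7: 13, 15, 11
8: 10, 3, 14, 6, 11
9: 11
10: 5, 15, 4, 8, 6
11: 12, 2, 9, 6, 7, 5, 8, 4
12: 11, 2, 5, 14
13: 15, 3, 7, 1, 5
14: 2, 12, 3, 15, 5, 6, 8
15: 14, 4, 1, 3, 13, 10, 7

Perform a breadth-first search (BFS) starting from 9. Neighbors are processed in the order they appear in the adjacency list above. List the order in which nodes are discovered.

9 → 11 → 12 → 2 → 6 → 7 → 5 → 8 → 4 → 14 → 10 → 13 → 15 → 1 → 3

Visit 9; enqueue 11 → queue [11]
Visit 11; enqueue 12, 2, 6, 7, 5, 8, 4 → queue [12, 2, 6, 7, 5, 8, 4]
Visit 12; enqueue 14 → queue [2, 6, 7, 5, 8, 4, 14]
Visit 2 → queue [6, 7, 5, 8, 4, 14]
Visit 6; enqueue 10 → queue [7, 5, 8, 4, 14, 10]
Visit 7; enqueue 13, 15 → queue [5, 8, 4, 14, 10, 13, 15]
Visit 5; enqueue 1 → queue [8, 4, 14, 10, 13, 15, 1]
Visit 8; enqueue 3 → queue [4, 14, 10, 13, 15, 1, 3]
Visit 4 → queue [14, 10, 13, 15, 1, 3]
Visit 14 → queue [10, 13, 15, 1, 3]
Visit 10 → queue [13, 15, 1, 3]
Visit 13 → queue [15, 1, 3]
Visit 15 → queue [1, 3]
Visit 1 → queue [3]
Visit 3 → queue []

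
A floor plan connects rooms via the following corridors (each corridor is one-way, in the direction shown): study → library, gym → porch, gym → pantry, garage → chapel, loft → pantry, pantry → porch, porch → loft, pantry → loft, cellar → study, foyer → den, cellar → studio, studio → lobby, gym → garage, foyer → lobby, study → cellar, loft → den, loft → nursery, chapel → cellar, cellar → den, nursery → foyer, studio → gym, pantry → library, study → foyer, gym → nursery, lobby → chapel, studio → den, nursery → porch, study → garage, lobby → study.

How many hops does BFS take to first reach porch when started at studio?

Level 0: studio
Level 1: den, gym, lobby
Level 2: chapel, garage, nursery, pantry, porch, study
Level 3: cellar, foyer, library, loft
porch first appears at level 2.

2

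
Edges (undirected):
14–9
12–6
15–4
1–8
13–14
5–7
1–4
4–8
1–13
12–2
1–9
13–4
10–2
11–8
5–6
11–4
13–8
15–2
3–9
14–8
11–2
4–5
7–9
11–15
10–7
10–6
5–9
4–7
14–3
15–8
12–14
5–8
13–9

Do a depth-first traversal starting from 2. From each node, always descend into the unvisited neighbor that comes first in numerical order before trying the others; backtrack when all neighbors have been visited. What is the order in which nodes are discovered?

2, 10, 6, 5, 4, 1, 8, 11, 15, 13, 9, 3, 14, 12, 7

Visit 2
2 → 10
10 → 6
6 → 5
5 → 4
4 → 1
1 → 8
8 → 11
11 → 15
8 → 13
13 → 9
9 → 3
3 → 14
14 → 12
9 → 7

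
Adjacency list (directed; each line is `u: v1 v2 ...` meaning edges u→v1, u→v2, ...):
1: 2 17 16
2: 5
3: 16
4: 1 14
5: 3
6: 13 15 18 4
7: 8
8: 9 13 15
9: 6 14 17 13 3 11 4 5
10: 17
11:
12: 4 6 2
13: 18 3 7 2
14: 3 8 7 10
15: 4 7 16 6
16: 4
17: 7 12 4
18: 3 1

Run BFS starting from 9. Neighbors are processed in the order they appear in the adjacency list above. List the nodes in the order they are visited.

9, 6, 14, 17, 13, 3, 11, 4, 5, 15, 18, 8, 7, 10, 12, 2, 16, 1

Visit 9; enqueue 6, 14, 17, 13, 3, 11, 4, 5 → queue [6, 14, 17, 13, 3, 11, 4, 5]
Visit 6; enqueue 15, 18 → queue [14, 17, 13, 3, 11, 4, 5, 15, 18]
Visit 14; enqueue 8, 7, 10 → queue [17, 13, 3, 11, 4, 5, 15, 18, 8, 7, 10]
Visit 17; enqueue 12 → queue [13, 3, 11, 4, 5, 15, 18, 8, 7, 10, 12]
Visit 13; enqueue 2 → queue [3, 11, 4, 5, 15, 18, 8, 7, 10, 12, 2]
Visit 3; enqueue 16 → queue [11, 4, 5, 15, 18, 8, 7, 10, 12, 2, 16]
Visit 11 → queue [4, 5, 15, 18, 8, 7, 10, 12, 2, 16]
Visit 4; enqueue 1 → queue [5, 15, 18, 8, 7, 10, 12, 2, 16, 1]
Visit 5 → queue [15, 18, 8, 7, 10, 12, 2, 16, 1]
Visit 15 → queue [18, 8, 7, 10, 12, 2, 16, 1]
Visit 18 → queue [8, 7, 10, 12, 2, 16, 1]
Visit 8 → queue [7, 10, 12, 2, 16, 1]
Visit 7 → queue [10, 12, 2, 16, 1]
Visit 10 → queue [12, 2, 16, 1]
Visit 12 → queue [2, 16, 1]
Visit 2 → queue [16, 1]
Visit 16 → queue [1]
Visit 1 → queue []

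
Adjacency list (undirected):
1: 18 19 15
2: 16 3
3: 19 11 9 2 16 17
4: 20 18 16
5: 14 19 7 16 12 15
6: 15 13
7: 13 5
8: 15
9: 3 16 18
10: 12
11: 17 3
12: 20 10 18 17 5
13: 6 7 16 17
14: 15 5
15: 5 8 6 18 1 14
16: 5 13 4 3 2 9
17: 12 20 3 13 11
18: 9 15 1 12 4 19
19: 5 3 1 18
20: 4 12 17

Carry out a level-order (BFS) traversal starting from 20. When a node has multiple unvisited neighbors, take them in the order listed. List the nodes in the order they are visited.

Visit 20; enqueue 4, 12, 17 → queue [4, 12, 17]
Visit 4; enqueue 18, 16 → queue [12, 17, 18, 16]
Visit 12; enqueue 10, 5 → queue [17, 18, 16, 10, 5]
Visit 17; enqueue 3, 13, 11 → queue [18, 16, 10, 5, 3, 13, 11]
Visit 18; enqueue 9, 15, 1, 19 → queue [16, 10, 5, 3, 13, 11, 9, 15, 1, 19]
Visit 16; enqueue 2 → queue [10, 5, 3, 13, 11, 9, 15, 1, 19, 2]
Visit 10 → queue [5, 3, 13, 11, 9, 15, 1, 19, 2]
Visit 5; enqueue 14, 7 → queue [3, 13, 11, 9, 15, 1, 19, 2, 14, 7]
Visit 3 → queue [13, 11, 9, 15, 1, 19, 2, 14, 7]
Visit 13; enqueue 6 → queue [11, 9, 15, 1, 19, 2, 14, 7, 6]
Visit 11 → queue [9, 15, 1, 19, 2, 14, 7, 6]
Visit 9 → queue [15, 1, 19, 2, 14, 7, 6]
Visit 15; enqueue 8 → queue [1, 19, 2, 14, 7, 6, 8]
Visit 1 → queue [19, 2, 14, 7, 6, 8]
Visit 19 → queue [2, 14, 7, 6, 8]
Visit 2 → queue [14, 7, 6, 8]
Visit 14 → queue [7, 6, 8]
Visit 7 → queue [6, 8]
Visit 6 → queue [8]
Visit 8 → queue []

20, 4, 12, 17, 18, 16, 10, 5, 3, 13, 11, 9, 15, 1, 19, 2, 14, 7, 6, 8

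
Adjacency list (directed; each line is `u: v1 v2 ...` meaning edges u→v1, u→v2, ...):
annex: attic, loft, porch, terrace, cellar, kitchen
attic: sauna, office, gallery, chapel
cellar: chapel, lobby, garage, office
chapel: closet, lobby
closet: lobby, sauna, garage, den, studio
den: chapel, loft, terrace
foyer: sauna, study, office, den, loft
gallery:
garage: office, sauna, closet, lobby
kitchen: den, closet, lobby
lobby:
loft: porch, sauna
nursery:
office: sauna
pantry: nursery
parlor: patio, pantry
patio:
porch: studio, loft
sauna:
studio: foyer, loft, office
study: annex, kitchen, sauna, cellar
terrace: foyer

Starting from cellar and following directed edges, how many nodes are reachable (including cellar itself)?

18

BFS from cellar visits: cellar, chapel, garage, lobby, office, closet, sauna, den, studio, loft, terrace, foyer, porch, study, annex, kitchen, attic, gallery
Reachable nodes: 18 of 22 total.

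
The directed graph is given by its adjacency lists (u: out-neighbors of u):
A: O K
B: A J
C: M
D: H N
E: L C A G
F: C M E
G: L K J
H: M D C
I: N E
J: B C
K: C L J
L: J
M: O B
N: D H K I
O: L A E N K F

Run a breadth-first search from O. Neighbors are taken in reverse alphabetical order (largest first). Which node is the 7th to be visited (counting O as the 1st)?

A

Visit O; enqueue N, L, K, F, E, A → queue [N, L, K, F, E, A]
Visit N; enqueue I, H, D → queue [L, K, F, E, A, I, H, D]
Visit L; enqueue J → queue [K, F, E, A, I, H, D, J]
Visit K; enqueue C → queue [F, E, A, I, H, D, J, C]
Visit F; enqueue M → queue [E, A, I, H, D, J, C, M]
Visit E; enqueue G → queue [A, I, H, D, J, C, M, G]
Visit A → queue [I, H, D, J, C, M, G]
Visit I → queue [H, D, J, C, M, G]
Visit H → queue [D, J, C, M, G]
Visit D → queue [J, C, M, G]
Visit J; enqueue B → queue [C, M, G, B]
Visit C → queue [M, G, B]
Visit M → queue [G, B]
Visit G → queue [B]
Visit B → queue []

Visit order: O, N, L, K, F, E, A, I, H, D, J, C, M, G, B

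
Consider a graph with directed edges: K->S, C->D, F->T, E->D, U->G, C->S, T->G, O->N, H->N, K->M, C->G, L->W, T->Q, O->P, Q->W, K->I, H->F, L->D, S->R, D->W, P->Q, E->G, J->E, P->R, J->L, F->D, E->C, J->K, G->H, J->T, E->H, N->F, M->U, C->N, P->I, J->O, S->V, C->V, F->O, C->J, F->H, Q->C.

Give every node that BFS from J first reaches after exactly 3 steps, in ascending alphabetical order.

Level 0: J
Level 1: E, K, L, O, T
Level 2: C, D, G, H, I, M, N, P, Q, S, W
Level 3: F, R, U, V

F, R, U, V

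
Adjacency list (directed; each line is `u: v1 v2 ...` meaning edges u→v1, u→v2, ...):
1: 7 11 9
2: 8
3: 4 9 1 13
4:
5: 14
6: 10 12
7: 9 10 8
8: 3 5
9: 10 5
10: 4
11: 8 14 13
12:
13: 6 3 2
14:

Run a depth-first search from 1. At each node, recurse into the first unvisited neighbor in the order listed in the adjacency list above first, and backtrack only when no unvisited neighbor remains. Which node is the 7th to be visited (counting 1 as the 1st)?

14

Visit 1
1 → 7
7 → 9
9 → 10
10 → 4
9 → 5
5 → 14
7 → 8
8 → 3
3 → 13
13 → 6
6 → 12
13 → 2
1 → 11

Visit order: 1, 7, 9, 10, 4, 5, 14, 8, 3, 13, 6, 12, 2, 11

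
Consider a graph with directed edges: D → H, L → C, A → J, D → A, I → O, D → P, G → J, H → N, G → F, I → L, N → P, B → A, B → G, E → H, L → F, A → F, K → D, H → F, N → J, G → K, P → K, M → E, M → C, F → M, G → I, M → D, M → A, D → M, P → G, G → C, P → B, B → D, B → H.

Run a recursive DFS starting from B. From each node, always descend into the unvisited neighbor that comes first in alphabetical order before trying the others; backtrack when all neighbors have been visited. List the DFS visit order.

B A F M C D H N J P G I L O K E

Visit B
B → A
A → F
F → M
M → C
M → D
D → H
H → N
N → J
N → P
P → G
G → I
I → L
I → O
G → K
M → E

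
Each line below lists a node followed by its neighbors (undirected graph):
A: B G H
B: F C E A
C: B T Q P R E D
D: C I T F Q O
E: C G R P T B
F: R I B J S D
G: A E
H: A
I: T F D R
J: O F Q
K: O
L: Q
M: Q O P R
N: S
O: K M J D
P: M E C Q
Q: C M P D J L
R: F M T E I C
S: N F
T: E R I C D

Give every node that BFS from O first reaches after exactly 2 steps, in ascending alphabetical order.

Level 0: O
Level 1: D, J, K, M
Level 2: C, F, I, P, Q, R, T
Level 3: B, E, L, S
Level 4: A, G, N
Level 5: H

C, F, I, P, Q, R, T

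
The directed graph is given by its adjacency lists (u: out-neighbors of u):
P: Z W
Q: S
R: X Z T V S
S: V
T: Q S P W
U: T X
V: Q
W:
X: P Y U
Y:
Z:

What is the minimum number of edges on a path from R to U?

2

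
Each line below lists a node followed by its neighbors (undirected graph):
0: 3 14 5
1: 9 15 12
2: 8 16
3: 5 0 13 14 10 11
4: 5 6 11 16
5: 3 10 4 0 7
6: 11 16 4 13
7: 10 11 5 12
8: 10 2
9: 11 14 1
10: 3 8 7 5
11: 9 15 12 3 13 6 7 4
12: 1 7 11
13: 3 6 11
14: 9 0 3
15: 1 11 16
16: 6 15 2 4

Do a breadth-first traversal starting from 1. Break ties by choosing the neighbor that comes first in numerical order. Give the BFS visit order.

1 -> 9 -> 12 -> 15 -> 11 -> 14 -> 7 -> 16 -> 3 -> 4 -> 6 -> 13 -> 0 -> 5 -> 10 -> 2 -> 8

Visit 1; enqueue 9, 12, 15 → queue [9, 12, 15]
Visit 9; enqueue 11, 14 → queue [12, 15, 11, 14]
Visit 12; enqueue 7 → queue [15, 11, 14, 7]
Visit 15; enqueue 16 → queue [11, 14, 7, 16]
Visit 11; enqueue 3, 4, 6, 13 → queue [14, 7, 16, 3, 4, 6, 13]
Visit 14; enqueue 0 → queue [7, 16, 3, 4, 6, 13, 0]
Visit 7; enqueue 5, 10 → queue [16, 3, 4, 6, 13, 0, 5, 10]
Visit 16; enqueue 2 → queue [3, 4, 6, 13, 0, 5, 10, 2]
Visit 3 → queue [4, 6, 13, 0, 5, 10, 2]
Visit 4 → queue [6, 13, 0, 5, 10, 2]
Visit 6 → queue [13, 0, 5, 10, 2]
Visit 13 → queue [0, 5, 10, 2]
Visit 0 → queue [5, 10, 2]
Visit 5 → queue [10, 2]
Visit 10; enqueue 8 → queue [2, 8]
Visit 2 → queue [8]
Visit 8 → queue []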